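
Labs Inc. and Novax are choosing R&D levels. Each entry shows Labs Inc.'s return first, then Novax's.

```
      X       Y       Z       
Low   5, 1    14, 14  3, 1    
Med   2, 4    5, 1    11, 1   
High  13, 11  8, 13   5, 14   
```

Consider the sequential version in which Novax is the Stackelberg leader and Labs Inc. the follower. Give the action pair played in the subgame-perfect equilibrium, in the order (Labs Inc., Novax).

Work backward from Labs Inc.'s decision.
- X: BR = High, leader payoff 11.
- Y: BR = Low, leader payoff 14.
- Z: BR = Med, leader payoff 1.
Maximizing over 11, 14, 1, Novax chooses Y. Subgame-perfect outcome: (Low, Y) with payoffs (14, 14).

(Low, Y)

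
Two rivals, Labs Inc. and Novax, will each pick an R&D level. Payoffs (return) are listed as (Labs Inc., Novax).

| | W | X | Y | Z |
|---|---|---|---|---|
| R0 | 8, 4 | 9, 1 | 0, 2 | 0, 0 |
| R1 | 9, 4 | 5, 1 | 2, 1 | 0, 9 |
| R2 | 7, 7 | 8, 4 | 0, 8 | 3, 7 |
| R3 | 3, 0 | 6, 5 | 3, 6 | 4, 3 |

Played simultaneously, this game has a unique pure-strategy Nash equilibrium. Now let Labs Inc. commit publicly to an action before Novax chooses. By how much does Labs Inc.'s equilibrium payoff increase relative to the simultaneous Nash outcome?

Solve by backward induction (Labs Inc. leads).
- R0 → Novax plays W (best of 4, 1, 2, 0); Labs Inc. gets 8.
- R1 → Novax plays Z (best of 4, 1, 1, 9); Labs Inc. gets 0.
- R2 → Novax plays Y (best of 7, 4, 8, 7); Labs Inc. gets 0.
- R3 → Novax plays Y (best of 0, 5, 6, 3); Labs Inc. gets 3.
Labs Inc.'s induced payoffs are 8, 0, 0, 3, so Labs Inc. commits to R0. Subgame-perfect outcome: (R0, W) with payoffs (8, 4).
Under simultaneous play:
Labs Inc.'s best replies: W→R1; X→R0; Y→R3; Z→R3.
Novax's best replies: R0→W; R1→Z; R2→Y; R3→Y.
The unique mutual best reply is (R3, Y), giving (3, 6).
Labs Inc.'s commitment gain: 8 − 3 = 5.

5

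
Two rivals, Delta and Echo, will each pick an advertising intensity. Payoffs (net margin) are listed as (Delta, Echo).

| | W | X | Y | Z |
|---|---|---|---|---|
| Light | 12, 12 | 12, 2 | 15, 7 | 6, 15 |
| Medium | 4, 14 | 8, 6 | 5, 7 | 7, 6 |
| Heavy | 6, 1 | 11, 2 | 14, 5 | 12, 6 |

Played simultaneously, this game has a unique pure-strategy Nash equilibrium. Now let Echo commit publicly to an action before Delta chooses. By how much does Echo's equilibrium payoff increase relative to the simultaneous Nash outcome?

6

Solve by backward induction (Echo leads).
- W: BR = Light, leader payoff 12.
- X: BR = Light, leader payoff 2.
- Y: BR = Light, leader payoff 7.
- Z: BR = Heavy, leader payoff 6.
Maximizing over 12, 2, 7, 6, Echo chooses W. Subgame-perfect outcome: (Light, W) with payoffs (12, 12).
For the simultaneous game, intersect best replies.
Delta's best replies: W→Light; X→Light; Y→Light; Z→Heavy.
Echo's best replies: Light→Z; Medium→W; Heavy→Z.
Only (Heavy, Z) has each player best-responding; Nash payoffs (12, 6).
Echo's commitment gain: 12 − 6 = 6.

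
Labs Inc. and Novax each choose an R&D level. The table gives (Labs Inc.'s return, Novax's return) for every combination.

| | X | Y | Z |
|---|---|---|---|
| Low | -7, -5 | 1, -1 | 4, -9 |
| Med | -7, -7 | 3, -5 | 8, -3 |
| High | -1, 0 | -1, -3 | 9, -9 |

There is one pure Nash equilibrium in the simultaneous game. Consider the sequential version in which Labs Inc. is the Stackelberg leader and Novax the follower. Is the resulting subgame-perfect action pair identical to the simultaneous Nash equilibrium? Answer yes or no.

no

Novax best-responds to each possible Labs Inc. move:
- Low: BR = Y, leader payoff 1.
- Med: BR = Z, leader payoff 8.
- High: BR = X, leader payoff -1.
Among 1, 8, -1, the best is 8 at Med. Subgame-perfect outcome: (Med, Z) with payoffs (8, -3).
For the simultaneous game, intersect best replies.
Labs Inc.'s best replies: X→High; Y→Med; Z→High.
Novax's best replies: Low→Y; Med→Z; High→X.
Only (High, X) has each player best-responding; Nash payoffs (-1, 0).
Sequential outcome (Med, Z) differs from the Nash profile (High, X).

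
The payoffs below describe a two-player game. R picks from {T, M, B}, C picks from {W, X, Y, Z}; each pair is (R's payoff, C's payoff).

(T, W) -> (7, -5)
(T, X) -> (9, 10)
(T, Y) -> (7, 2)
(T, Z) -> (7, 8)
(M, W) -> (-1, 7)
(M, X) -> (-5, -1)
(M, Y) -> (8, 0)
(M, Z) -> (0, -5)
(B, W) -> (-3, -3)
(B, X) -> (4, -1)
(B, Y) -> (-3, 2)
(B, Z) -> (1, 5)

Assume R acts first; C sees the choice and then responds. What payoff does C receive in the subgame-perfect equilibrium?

10

Work backward from C's decision.
- T: C compares -5, 10, 2, 8 and picks X; R would get 9.
- M: C compares 7, -1, 0, -5 and picks W; R would get -1.
- B: C compares -3, -1, 2, 5 and picks Z; R would get 1.
Maximizing over 9, -1, 1, R chooses T. Subgame-perfect outcome: (T, X) with payoffs (9, 10).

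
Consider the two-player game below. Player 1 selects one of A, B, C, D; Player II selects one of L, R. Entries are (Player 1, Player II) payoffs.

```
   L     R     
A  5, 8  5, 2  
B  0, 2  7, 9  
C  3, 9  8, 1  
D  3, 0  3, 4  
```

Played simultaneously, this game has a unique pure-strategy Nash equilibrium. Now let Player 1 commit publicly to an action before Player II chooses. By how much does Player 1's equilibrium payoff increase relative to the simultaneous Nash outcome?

2

Work backward from Player II's decision.
- A: BR = L, leader payoff 5.
- B: BR = R, leader payoff 7.
- C: BR = L, leader payoff 3.
- D: BR = R, leader payoff 3.
Player 1's induced payoffs are 5, 7, 3, 3, so Player 1 commits to B. Subgame-perfect outcome: (B, R) with payoffs (7, 9).
For the simultaneous game, intersect best replies.
Player 1's best replies: L→A; R→C.
Player II's best replies: A→L; B→R; C→L; D→R.
Only (A, L) has each player best-responding; Nash payoffs (5, 8).
Player 1's commitment gain: 7 − 5 = 2.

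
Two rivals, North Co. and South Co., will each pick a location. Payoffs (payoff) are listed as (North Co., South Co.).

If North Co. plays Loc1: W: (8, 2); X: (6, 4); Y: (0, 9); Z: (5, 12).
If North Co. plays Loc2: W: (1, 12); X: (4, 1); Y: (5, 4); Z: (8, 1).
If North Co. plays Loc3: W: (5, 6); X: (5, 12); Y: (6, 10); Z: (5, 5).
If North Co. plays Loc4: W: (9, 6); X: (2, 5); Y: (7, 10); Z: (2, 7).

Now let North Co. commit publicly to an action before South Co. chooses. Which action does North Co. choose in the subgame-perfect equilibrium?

Loc4

Backward induction with North Co. moving first.
- Loc1: South Co. compares 2, 4, 9, 12 and picks Z; North Co. would get 5.
- Loc2: South Co. compares 12, 1, 4, 1 and picks W; North Co. would get 1.
- Loc3: South Co. compares 6, 12, 10, 5 and picks X; North Co. would get 5.
- Loc4: South Co. compares 6, 5, 10, 7 and picks Y; North Co. would get 7.
Maximizing over 5, 1, 5, 7, North Co. chooses Loc4. Subgame-perfect outcome: (Loc4, Y) with payoffs (7, 10).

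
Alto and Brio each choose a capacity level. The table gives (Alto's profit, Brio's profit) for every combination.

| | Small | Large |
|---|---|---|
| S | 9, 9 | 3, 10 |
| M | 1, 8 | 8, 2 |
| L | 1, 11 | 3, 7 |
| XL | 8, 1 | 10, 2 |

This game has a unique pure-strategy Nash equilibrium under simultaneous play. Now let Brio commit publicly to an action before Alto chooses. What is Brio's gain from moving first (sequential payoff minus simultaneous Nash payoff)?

7

Alto best-responds to each possible Brio move:
- Small: Alto compares 9, 1, 1, 8 and picks S; Brio would get 9.
- Large: Alto compares 3, 8, 3, 10 and picks XL; Brio would get 2.
Brio's induced payoffs are 9, 2, so Brio commits to Small. Subgame-perfect outcome: (S, Small) with payoffs (9, 9).
Under simultaneous play:
Alto's best replies: Small→S; Large→XL.
Brio's best replies: S→Large; M→Small; L→Small; XL→Large.
The unique mutual best reply is (XL, Large), giving (10, 2).
Brio's commitment gain: 9 − 2 = 7.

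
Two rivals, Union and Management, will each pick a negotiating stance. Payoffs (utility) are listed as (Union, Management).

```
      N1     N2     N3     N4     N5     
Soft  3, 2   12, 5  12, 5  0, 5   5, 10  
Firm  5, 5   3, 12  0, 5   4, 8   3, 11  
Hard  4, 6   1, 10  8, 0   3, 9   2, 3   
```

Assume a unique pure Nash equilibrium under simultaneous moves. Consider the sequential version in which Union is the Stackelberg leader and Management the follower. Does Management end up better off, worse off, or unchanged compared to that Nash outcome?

unchanged

Work backward from Management's decision.
- Soft → Management plays N5 (best of 2, 5, 5, 5, 10); Union gets 5.
- Firm → Management plays N2 (best of 5, 12, 5, 8, 11); Union gets 3.
- Hard → Management plays N2 (best of 6, 10, 0, 9, 3); Union gets 1.
Among 5, 3, 1, the best is 5 at Soft. Subgame-perfect outcome: (Soft, N5) with payoffs (5, 10).
Now find the simultaneous Nash equilibrium.
Union's best replies: N1→Firm; N2→Soft; N3→Soft; N4→Firm; N5→Soft.
Management's best replies: Soft→N5; Firm→N2; Hard→N2.
Only (Soft, N5) has each player best-responding; Nash payoffs (5, 10).
Management earns 10 sequentially versus 10 at the Nash outcome: unchanged.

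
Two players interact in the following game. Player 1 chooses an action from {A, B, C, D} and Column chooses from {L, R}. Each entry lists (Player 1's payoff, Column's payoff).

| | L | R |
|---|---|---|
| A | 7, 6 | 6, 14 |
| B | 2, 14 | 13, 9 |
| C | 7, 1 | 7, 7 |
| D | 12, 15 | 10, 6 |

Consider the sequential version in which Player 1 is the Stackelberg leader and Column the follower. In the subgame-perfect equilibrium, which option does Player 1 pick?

Solve by backward induction (Player 1 leads).
- A: Column compares 6, 14 and picks R; Player 1 would get 6.
- B: Column compares 14, 9 and picks L; Player 1 would get 2.
- C: Column compares 1, 7 and picks R; Player 1 would get 7.
- D: Column compares 15, 6 and picks L; Player 1 would get 12.
Player 1's induced payoffs are 6, 2, 7, 12, so Player 1 commits to D. Subgame-perfect outcome: (D, L) with payoffs (12, 15).

D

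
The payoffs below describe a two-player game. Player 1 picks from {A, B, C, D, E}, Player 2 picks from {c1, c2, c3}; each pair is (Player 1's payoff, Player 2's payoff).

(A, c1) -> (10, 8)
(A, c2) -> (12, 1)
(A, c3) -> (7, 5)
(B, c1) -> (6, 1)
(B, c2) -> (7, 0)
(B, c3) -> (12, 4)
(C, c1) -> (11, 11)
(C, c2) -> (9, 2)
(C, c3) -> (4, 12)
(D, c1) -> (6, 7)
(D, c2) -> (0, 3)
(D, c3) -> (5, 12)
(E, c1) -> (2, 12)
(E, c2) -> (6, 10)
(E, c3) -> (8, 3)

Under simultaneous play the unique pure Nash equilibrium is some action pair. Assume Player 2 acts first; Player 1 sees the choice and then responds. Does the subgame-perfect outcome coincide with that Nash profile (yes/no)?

no

Player 1 best-responds to each possible Player 2 move:
- c1: Player 1 compares 10, 6, 11, 6, 2 and picks C; Player 2 would get 11.
- c2: Player 1 compares 12, 7, 9, 0, 6 and picks A; Player 2 would get 1.
- c3: Player 1 compares 7, 12, 4, 5, 8 and picks B; Player 2 would get 4.
Player 2's induced payoffs are 11, 1, 4, so Player 2 commits to c1. Subgame-perfect outcome: (C, c1) with payoffs (11, 11).
Now find the simultaneous Nash equilibrium.
Player 1's best replies: c1→C; c2→A; c3→B.
Player 2's best replies: A→c1; B→c3; C→c3; D→c3; E→c1.
The unique mutual best reply is (B, c3), giving (12, 4).
Sequential outcome (C, c1) differs from the Nash profile (B, c3).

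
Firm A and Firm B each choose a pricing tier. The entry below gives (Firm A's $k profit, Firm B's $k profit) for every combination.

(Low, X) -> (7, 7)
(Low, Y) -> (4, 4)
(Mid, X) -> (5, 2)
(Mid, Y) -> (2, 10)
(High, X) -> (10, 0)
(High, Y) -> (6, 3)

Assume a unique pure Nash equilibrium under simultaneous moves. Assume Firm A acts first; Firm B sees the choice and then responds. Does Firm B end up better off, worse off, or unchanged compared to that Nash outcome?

better off

Work backward from Firm B's decision.
- Low: Firm B compares 7, 4 and picks X; Firm A would get 7.
- Mid: Firm B compares 2, 10 and picks Y; Firm A would get 2.
- High: Firm B compares 0, 3 and picks Y; Firm A would get 6.
Firm A's induced payoffs are 7, 2, 6, so Firm A commits to Low. Subgame-perfect outcome: (Low, X) with payoffs (7, 7).
Now find the simultaneous Nash equilibrium.
Firm A's best replies: X→High; Y→High.
Firm B's best replies: Low→X; Mid→Y; High→Y.
Only (High, Y) has each player best-responding; Nash payoffs (6, 3).
Firm B earns 7 sequentially versus 3 at the Nash outcome: better off.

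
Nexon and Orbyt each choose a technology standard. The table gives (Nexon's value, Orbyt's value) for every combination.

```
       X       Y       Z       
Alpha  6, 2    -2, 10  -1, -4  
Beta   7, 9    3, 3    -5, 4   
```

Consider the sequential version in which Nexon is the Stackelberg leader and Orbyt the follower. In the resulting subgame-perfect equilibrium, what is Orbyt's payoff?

9

Work backward from Orbyt's decision.
- Alpha: BR = Y, leader payoff -2.
- Beta: BR = X, leader payoff 7.
Among -2, 7, the best is 7 at Beta. Subgame-perfect outcome: (Beta, X) with payoffs (7, 9).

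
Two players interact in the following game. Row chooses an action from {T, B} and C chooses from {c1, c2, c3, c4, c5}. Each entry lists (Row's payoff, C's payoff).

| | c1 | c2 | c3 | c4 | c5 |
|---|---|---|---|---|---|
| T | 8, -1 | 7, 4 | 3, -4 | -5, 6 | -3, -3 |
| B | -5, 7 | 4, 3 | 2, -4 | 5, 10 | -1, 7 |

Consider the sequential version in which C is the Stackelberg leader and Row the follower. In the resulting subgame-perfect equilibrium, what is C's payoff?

10

Backward induction with C moving first.
- c1: Row compares 8, -5 and picks T; C would get -1.
- c2: Row compares 7, 4 and picks T; C would get 4.
- c3: Row compares 3, 2 and picks T; C would get -4.
- c4: Row compares -5, 5 and picks B; C would get 10.
- c5: Row compares -3, -1 and picks B; C would get 7.
Maximizing over -1, 4, -4, 10, 7, C chooses c4. Subgame-perfect outcome: (B, c4) with payoffs (5, 10).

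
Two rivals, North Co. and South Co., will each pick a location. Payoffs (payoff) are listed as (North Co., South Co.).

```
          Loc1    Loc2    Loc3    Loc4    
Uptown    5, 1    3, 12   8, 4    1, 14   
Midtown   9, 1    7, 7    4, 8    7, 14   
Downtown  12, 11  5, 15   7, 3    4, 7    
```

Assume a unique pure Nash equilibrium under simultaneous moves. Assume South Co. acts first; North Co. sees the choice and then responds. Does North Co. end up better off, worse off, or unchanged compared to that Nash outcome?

North Co. best-responds to each possible South Co. move:
- Loc1 → North Co. plays Downtown (best of 5, 9, 12); South Co. gets 11.
- Loc2 → North Co. plays Midtown (best of 3, 7, 5); South Co. gets 7.
- Loc3 → North Co. plays Uptown (best of 8, 4, 7); South Co. gets 4.
- Loc4 → North Co. plays Midtown (best of 1, 7, 4); South Co. gets 14.
South Co.'s induced payoffs are 11, 7, 4, 14, so South Co. commits to Loc4. Subgame-perfect outcome: (Midtown, Loc4) with payoffs (7, 14).
For the simultaneous game, intersect best replies.
North Co.'s best replies: Loc1→Downtown; Loc2→Midtown; Loc3→Uptown; Loc4→Midtown.
South Co.'s best replies: Uptown→Loc4; Midtown→Loc4; Downtown→Loc2.
The unique mutual best reply is (Midtown, Loc4), giving (7, 14).
North Co. earns 7 sequentially versus 7 at the Nash outcome: unchanged.

unchanged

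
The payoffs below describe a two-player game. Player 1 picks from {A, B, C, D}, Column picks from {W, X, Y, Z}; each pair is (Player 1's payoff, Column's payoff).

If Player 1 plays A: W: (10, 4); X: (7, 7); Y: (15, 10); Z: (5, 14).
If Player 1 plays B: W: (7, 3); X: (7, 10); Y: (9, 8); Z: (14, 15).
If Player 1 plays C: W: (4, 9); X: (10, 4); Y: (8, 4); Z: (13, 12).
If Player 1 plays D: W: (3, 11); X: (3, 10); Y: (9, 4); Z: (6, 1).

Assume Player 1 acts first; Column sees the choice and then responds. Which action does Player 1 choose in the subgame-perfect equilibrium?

B

Backward induction with Player 1 moving first.
- A → Column plays Z (best of 4, 7, 10, 14); Player 1 gets 5.
- B → Column plays Z (best of 3, 10, 8, 15); Player 1 gets 14.
- C → Column plays Z (best of 9, 4, 4, 12); Player 1 gets 13.
- D → Column plays W (best of 11, 10, 4, 1); Player 1 gets 3.
Maximizing over 5, 14, 13, 3, Player 1 chooses B. Subgame-perfect outcome: (B, Z) with payoffs (14, 15).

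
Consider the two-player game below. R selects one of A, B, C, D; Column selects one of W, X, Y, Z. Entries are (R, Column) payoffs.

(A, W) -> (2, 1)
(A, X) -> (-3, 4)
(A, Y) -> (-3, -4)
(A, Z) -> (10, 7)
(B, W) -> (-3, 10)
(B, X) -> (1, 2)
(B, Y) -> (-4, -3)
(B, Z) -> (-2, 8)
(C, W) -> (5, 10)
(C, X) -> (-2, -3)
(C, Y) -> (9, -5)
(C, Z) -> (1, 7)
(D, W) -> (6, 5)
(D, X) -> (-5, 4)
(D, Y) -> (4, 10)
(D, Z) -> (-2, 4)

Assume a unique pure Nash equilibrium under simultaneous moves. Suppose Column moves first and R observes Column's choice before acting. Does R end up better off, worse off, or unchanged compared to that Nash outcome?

R best-responds to each possible Column move:
- W: R compares 2, -3, 5, 6 and picks D; Column would get 5.
- X: R compares -3, 1, -2, -5 and picks B; Column would get 2.
- Y: R compares -3, -4, 9, 4 and picks C; Column would get -5.
- Z: R compares 10, -2, 1, -2 and picks A; Column would get 7.
Among 5, 2, -5, 7, the best is 7 at Z. Subgame-perfect outcome: (A, Z) with payoffs (10, 7).
Now find the simultaneous Nash equilibrium.
R's best replies: W→D; X→B; Y→C; Z→A.
Column's best replies: A→Z; B→W; C→W; D→Y.
The unique mutual best reply is (A, Z), giving (10, 7).
R earns 10 sequentially versus 10 at the Nash outcome: unchanged.

unchanged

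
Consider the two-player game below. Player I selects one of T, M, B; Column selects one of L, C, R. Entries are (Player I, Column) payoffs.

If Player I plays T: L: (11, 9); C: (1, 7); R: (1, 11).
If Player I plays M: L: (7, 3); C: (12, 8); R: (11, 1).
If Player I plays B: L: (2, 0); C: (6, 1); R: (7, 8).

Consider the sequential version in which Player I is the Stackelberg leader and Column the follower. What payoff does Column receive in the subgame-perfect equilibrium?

Solve by backward induction (Player I leads).
- T: BR = R, leader payoff 1.
- M: BR = C, leader payoff 12.
- B: BR = R, leader payoff 7.
Maximizing over 1, 12, 7, Player I chooses M. Subgame-perfect outcome: (M, C) with payoffs (12, 8).

8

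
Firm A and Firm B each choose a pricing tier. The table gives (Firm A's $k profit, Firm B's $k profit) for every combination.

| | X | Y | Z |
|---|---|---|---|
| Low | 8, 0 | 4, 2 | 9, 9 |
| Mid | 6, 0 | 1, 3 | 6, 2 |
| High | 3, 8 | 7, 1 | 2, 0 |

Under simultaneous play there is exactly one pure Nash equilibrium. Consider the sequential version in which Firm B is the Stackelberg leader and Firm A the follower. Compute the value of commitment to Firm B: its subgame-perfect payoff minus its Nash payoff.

0

Work backward from Firm A's decision.
- X → Firm A plays Low (best of 8, 6, 3); Firm B gets 0.
- Y → Firm A plays High (best of 4, 1, 7); Firm B gets 1.
- Z → Firm A plays Low (best of 9, 6, 2); Firm B gets 9.
Maximizing over 0, 1, 9, Firm B chooses Z. Subgame-perfect outcome: (Low, Z) with payoffs (9, 9).
Under simultaneous play:
Firm A's best replies: X→Low; Y→High; Z→Low.
Firm B's best replies: Low→Z; Mid→Y; High→X.
The unique mutual best reply is (Low, Z), giving (9, 9).
Firm B's commitment gain: 9 − 9 = 0.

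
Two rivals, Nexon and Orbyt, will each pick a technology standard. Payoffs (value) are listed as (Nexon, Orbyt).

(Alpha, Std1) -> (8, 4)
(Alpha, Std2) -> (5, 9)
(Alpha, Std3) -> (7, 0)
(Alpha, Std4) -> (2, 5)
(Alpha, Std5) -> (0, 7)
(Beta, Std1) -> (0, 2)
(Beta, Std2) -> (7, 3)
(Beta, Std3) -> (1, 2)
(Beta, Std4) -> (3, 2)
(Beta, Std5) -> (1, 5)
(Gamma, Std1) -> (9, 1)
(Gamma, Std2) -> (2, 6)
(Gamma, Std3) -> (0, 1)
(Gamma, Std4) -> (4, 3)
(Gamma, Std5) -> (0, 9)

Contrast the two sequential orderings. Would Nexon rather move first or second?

If Nexon leads: Orbyt's best replies are Alpha→Std2, Beta→Std5, Gamma→Std5; Nexon's induced payoffs 5, 1, 0; outcome (Alpha, Std2), payoffs (5, 9).
If Orbyt leads: Nexon's best replies are Std1→Gamma, Std2→Beta, Std3→Alpha, Std4→Gamma, Std5→Beta; Orbyt's induced payoffs 1, 3, 0, 3, 5; outcome (Beta, Std5), payoffs (1, 5).
Nexon gets 5 moving first and 1 moving second, so Nexon prefers to move first.

first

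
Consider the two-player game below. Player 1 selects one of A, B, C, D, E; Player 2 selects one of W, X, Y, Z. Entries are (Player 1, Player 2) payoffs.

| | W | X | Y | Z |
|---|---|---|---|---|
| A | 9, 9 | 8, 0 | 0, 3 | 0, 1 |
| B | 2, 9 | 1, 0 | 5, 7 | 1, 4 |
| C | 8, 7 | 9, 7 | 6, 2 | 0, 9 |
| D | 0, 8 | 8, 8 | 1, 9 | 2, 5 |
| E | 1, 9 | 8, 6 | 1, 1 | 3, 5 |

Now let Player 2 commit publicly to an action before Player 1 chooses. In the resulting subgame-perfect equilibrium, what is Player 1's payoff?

9

Work backward from Player 1's decision.
- W → Player 1 plays A (best of 9, 2, 8, 0, 1); Player 2 gets 9.
- X → Player 1 plays C (best of 8, 1, 9, 8, 8); Player 2 gets 7.
- Y → Player 1 plays C (best of 0, 5, 6, 1, 1); Player 2 gets 2.
- Z → Player 1 plays E (best of 0, 1, 0, 2, 3); Player 2 gets 5.
Player 2's induced payoffs are 9, 7, 2, 5, so Player 2 commits to W. Subgame-perfect outcome: (A, W) with payoffs (9, 9).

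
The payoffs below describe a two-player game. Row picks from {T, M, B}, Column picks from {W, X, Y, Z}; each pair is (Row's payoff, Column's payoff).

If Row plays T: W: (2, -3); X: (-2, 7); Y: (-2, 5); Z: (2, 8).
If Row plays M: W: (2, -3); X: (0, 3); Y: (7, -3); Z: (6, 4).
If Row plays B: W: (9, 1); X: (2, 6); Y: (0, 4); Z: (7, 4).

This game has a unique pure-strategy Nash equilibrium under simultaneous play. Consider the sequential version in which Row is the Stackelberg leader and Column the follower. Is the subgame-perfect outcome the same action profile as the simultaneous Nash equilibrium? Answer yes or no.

Column best-responds to each possible Row move:
- T: Column compares -3, 7, 5, 8 and picks Z; Row would get 2.
- M: Column compares -3, 3, -3, 4 and picks Z; Row would get 6.
- B: Column compares 1, 6, 4, 4 and picks X; Row would get 2.
Row's induced payoffs are 2, 6, 2, so Row commits to M. Subgame-perfect outcome: (M, Z) with payoffs (6, 4).
For the simultaneous game, intersect best replies.
Row's best replies: W→B; X→B; Y→M; Z→B.
Column's best replies: T→Z; M→Z; B→X.
The unique mutual best reply is (B, X), giving (2, 6).
Sequential outcome (M, Z) differs from the Nash profile (B, X).

no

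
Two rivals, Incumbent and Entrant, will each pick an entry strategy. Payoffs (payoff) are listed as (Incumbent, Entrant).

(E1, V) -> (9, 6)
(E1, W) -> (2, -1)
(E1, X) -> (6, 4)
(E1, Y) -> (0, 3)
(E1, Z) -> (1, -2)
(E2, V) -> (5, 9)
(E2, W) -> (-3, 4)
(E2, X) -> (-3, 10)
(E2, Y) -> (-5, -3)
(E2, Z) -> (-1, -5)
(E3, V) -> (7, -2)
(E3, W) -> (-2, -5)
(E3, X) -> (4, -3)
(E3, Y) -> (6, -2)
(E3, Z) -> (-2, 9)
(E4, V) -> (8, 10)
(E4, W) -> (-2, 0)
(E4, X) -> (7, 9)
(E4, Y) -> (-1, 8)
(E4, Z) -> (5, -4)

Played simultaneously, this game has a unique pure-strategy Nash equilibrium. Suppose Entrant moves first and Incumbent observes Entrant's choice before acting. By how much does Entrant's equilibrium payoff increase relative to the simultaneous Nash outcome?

3

Incumbent best-responds to each possible Entrant move:
- V: Incumbent compares 9, 5, 7, 8 and picks E1; Entrant would get 6.
- W: Incumbent compares 2, -3, -2, -2 and picks E1; Entrant would get -1.
- X: Incumbent compares 6, -3, 4, 7 and picks E4; Entrant would get 9.
- Y: Incumbent compares 0, -5, 6, -1 and picks E3; Entrant would get -2.
- Z: Incumbent compares 1, -1, -2, 5 and picks E4; Entrant would get -4.
Among 6, -1, 9, -2, -4, the best is 9 at X. Subgame-perfect outcome: (E4, X) with payoffs (7, 9).
For the simultaneous game, intersect best replies.
Incumbent's best replies: V→E1; W→E1; X→E4; Y→E3; Z→E4.
Entrant's best replies: E1→V; E2→X; E3→Z; E4→V.
Only (E1, V) has each player best-responding; Nash payoffs (9, 6).
Entrant's commitment gain: 9 − 6 = 3.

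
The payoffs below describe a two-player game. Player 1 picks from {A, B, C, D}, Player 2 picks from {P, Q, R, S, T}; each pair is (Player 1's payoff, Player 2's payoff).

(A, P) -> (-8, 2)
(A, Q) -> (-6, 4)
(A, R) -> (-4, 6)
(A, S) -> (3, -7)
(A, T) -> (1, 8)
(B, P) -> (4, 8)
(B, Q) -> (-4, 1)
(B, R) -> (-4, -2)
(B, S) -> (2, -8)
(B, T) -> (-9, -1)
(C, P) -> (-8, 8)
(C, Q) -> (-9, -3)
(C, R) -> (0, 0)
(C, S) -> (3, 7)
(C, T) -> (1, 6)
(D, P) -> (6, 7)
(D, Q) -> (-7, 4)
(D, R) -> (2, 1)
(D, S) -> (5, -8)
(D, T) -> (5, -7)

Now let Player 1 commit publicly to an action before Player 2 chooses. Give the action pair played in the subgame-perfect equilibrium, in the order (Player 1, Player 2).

Work backward from Player 2's decision.
- A: BR = T, leader payoff 1.
- B: BR = P, leader payoff 4.
- C: BR = P, leader payoff -8.
- D: BR = P, leader payoff 6.
Player 1's induced payoffs are 1, 4, -8, 6, so Player 1 commits to D. Subgame-perfect outcome: (D, P) with payoffs (6, 7).

(D, P)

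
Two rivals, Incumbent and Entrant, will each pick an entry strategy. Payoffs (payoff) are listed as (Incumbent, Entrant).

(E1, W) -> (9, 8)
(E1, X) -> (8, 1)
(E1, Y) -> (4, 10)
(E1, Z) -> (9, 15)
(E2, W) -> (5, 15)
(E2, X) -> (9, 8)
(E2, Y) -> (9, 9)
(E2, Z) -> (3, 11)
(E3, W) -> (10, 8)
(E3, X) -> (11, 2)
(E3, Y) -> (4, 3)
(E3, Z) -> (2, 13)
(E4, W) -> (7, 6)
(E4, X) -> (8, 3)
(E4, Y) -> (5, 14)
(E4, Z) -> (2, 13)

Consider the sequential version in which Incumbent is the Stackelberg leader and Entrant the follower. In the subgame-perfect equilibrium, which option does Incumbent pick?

Backward induction with Incumbent moving first.
- E1: BR = Z, leader payoff 9.
- E2: BR = W, leader payoff 5.
- E3: BR = Z, leader payoff 2.
- E4: BR = Y, leader payoff 5.
Among 9, 5, 2, 5, the best is 9 at E1. Subgame-perfect outcome: (E1, Z) with payoffs (9, 15).

E1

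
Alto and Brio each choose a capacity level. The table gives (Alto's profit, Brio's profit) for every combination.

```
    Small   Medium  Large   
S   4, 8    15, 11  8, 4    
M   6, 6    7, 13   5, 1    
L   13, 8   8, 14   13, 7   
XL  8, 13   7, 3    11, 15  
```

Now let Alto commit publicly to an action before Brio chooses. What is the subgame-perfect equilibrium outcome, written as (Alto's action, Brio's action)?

(S, Medium)

Work backward from Brio's decision.
- S: BR = Medium, leader payoff 15.
- M: BR = Medium, leader payoff 7.
- L: BR = Medium, leader payoff 8.
- XL: BR = Large, leader payoff 11.
Alto's induced payoffs are 15, 7, 8, 11, so Alto commits to S. Subgame-perfect outcome: (S, Medium) with payoffs (15, 11).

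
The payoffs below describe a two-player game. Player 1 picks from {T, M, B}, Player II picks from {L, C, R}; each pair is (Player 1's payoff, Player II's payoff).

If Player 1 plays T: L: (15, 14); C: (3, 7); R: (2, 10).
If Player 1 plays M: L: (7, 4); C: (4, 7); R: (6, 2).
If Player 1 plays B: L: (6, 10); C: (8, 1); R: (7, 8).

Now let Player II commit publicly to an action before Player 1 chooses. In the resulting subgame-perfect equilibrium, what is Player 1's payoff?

Player 1 best-responds to each possible Player II move:
- L: BR = T, leader payoff 14.
- C: BR = B, leader payoff 1.
- R: BR = B, leader payoff 8.
Among 14, 1, 8, the best is 14 at L. Subgame-perfect outcome: (T, L) with payoffs (15, 14).

15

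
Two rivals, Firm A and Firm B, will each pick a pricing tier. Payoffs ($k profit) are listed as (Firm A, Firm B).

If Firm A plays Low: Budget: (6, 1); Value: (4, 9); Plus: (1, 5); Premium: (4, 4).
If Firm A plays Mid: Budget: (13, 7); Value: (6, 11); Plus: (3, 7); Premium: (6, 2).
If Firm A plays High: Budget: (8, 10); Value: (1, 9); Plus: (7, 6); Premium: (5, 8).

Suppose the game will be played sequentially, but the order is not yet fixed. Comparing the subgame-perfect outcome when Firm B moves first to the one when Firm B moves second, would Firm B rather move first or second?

first

If Firm A leads: Firm B's best replies are Low→Value, Mid→Value, High→Budget; Firm A's induced payoffs 4, 6, 8; outcome (High, Budget), payoffs (8, 10).
If Firm B leads: Firm A's best replies are Budget→Mid, Value→Mid, Plus→High, Premium→Mid; Firm B's induced payoffs 7, 11, 6, 2; outcome (Mid, Value), payoffs (6, 11).
Firm B gets 11 moving first and 10 moving second, so Firm B prefers to move first.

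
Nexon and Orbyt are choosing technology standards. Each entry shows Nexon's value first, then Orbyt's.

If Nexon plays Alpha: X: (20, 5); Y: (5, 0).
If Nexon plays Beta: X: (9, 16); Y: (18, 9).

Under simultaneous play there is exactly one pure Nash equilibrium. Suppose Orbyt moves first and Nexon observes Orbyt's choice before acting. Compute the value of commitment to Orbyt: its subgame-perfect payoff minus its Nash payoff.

Solve by backward induction (Orbyt leads).
- X → Nexon plays Alpha (best of 20, 9); Orbyt gets 5.
- Y → Nexon plays Beta (best of 5, 18); Orbyt gets 9.
Maximizing over 5, 9, Orbyt chooses Y. Subgame-perfect outcome: (Beta, Y) with payoffs (18, 9).
Now find the simultaneous Nash equilibrium.
Nexon's best replies: X→Alpha; Y→Beta.
Orbyt's best replies: Alpha→X; Beta→X.
Only (Alpha, X) has each player best-responding; Nash payoffs (20, 5).
Orbyt's commitment gain: 9 − 5 = 4.

4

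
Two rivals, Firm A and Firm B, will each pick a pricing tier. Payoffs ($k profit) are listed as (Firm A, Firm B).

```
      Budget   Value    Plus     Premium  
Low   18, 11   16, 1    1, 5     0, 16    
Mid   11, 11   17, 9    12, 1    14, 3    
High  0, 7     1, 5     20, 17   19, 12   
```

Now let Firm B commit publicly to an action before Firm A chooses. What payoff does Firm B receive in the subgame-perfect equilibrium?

Backward induction with Firm B moving first.
- Budget: Firm A compares 18, 11, 0 and picks Low; Firm B would get 11.
- Value: Firm A compares 16, 17, 1 and picks Mid; Firm B would get 9.
- Plus: Firm A compares 1, 12, 20 and picks High; Firm B would get 17.
- Premium: Firm A compares 0, 14, 19 and picks High; Firm B would get 12.
Among 11, 9, 17, 12, the best is 17 at Plus. Subgame-perfect outcome: (High, Plus) with payoffs (20, 17).

17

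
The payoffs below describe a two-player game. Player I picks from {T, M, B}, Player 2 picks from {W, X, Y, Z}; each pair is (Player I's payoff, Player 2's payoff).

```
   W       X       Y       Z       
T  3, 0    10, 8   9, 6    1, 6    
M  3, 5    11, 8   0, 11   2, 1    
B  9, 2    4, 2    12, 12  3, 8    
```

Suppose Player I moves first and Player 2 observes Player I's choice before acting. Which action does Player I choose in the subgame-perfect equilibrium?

Work backward from Player 2's decision.
- T: Player 2 compares 0, 8, 6, 6 and picks X; Player I would get 10.
- M: Player 2 compares 5, 8, 11, 1 and picks Y; Player I would get 0.
- B: Player 2 compares 2, 2, 12, 8 and picks Y; Player I would get 12.
Among 10, 0, 12, the best is 12 at B. Subgame-perfect outcome: (B, Y) with payoffs (12, 12).

B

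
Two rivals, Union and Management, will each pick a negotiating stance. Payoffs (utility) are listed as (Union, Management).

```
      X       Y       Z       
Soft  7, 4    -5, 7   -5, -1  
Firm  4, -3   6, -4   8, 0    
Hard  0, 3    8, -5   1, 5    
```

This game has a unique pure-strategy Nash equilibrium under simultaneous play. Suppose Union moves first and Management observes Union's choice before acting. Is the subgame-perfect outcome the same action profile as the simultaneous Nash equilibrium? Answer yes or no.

yes

Solve by backward induction (Union leads).
- Soft: Management compares 4, 7, -1 and picks Y; Union would get -5.
- Firm: Management compares -3, -4, 0 and picks Z; Union would get 8.
- Hard: Management compares 3, -5, 5 and picks Z; Union would get 1.
Maximizing over -5, 8, 1, Union chooses Firm. Subgame-perfect outcome: (Firm, Z) with payoffs (8, 0).
Now find the simultaneous Nash equilibrium.
Union's best replies: X→Soft; Y→Hard; Z→Firm.
Management's best replies: Soft→Y; Firm→Z; Hard→Z.
Only (Firm, Z) has each player best-responding; Nash payoffs (8, 0).
Sequential outcome (Firm, Z) coincides with the Nash profile (Firm, Z).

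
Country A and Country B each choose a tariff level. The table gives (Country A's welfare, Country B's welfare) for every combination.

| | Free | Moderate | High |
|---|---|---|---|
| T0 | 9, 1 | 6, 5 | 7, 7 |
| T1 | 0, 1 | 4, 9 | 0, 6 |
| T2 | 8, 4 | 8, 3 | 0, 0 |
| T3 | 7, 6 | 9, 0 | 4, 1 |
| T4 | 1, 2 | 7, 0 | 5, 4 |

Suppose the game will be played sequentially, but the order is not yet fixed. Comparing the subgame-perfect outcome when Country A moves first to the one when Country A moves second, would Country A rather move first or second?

first

If Country A leads: Country B's best replies are T0→High, T1→Moderate, T2→Free, T3→Free, T4→High; Country A's induced payoffs 7, 4, 8, 7, 5; outcome (T2, Free), payoffs (8, 4).
If Country B leads: Country A's best replies are Free→T0, Moderate→T3, High→T0; Country B's induced payoffs 1, 0, 7; outcome (T0, High), payoffs (7, 7).
Country A gets 8 moving first and 7 moving second, so Country A prefers to move first.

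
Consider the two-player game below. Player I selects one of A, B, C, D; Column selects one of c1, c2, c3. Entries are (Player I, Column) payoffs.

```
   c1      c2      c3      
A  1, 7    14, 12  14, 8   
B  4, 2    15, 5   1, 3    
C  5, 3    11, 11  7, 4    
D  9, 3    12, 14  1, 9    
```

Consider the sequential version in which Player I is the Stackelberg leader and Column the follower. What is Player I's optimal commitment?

B

Solve by backward induction (Player I leads).
- A: BR = c2, leader payoff 14.
- B: BR = c2, leader payoff 15.
- C: BR = c2, leader payoff 11.
- D: BR = c2, leader payoff 12.
Among 14, 15, 11, 12, the best is 15 at B. Subgame-perfect outcome: (B, c2) with payoffs (15, 5).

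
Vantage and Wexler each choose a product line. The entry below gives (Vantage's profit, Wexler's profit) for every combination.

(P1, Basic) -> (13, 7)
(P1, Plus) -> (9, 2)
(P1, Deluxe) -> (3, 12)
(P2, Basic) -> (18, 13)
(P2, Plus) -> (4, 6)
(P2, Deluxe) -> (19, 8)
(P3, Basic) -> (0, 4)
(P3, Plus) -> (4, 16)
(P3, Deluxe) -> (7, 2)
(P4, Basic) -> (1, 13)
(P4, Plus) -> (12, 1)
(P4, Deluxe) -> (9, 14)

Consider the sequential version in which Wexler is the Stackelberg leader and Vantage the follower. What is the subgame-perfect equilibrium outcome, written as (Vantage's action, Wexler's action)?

(P2, Basic)

Backward induction with Wexler moving first.
- Basic: Vantage compares 13, 18, 0, 1 and picks P2; Wexler would get 13.
- Plus: Vantage compares 9, 4, 4, 12 and picks P4; Wexler would get 1.
- Deluxe: Vantage compares 3, 19, 7, 9 and picks P2; Wexler would get 8.
Wexler's induced payoffs are 13, 1, 8, so Wexler commits to Basic. Subgame-perfect outcome: (P2, Basic) with payoffs (18, 13).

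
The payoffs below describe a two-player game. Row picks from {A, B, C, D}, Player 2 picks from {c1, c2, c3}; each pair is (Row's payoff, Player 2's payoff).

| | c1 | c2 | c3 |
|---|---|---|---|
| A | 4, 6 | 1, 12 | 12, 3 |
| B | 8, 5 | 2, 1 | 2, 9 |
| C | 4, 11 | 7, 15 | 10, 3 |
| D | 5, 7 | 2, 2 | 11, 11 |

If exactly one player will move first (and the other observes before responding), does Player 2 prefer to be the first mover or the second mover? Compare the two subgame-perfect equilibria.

If Row leads: Player 2's best replies are A→c2, B→c3, C→c2, D→c3; Row's induced payoffs 1, 2, 7, 11; outcome (D, c3), payoffs (11, 11).
If Player 2 leads: Row's best replies are c1→B, c2→C, c3→A; Player 2's induced payoffs 5, 15, 3; outcome (C, c2), payoffs (7, 15).
Player 2 gets 15 moving first and 11 moving second, so Player 2 prefers to move first.

first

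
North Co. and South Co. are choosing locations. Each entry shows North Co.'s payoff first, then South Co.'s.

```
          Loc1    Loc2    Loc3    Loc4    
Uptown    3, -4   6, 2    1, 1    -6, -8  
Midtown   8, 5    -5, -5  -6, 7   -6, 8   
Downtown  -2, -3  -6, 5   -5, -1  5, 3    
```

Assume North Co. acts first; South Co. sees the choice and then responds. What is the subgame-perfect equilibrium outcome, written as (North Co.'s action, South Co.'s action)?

(Uptown, Loc2)

Work backward from South Co.'s decision.
- Uptown: South Co. compares -4, 2, 1, -8 and picks Loc2; North Co. would get 6.
- Midtown: South Co. compares 5, -5, 7, 8 and picks Loc4; North Co. would get -6.
- Downtown: South Co. compares -3, 5, -1, 3 and picks Loc2; North Co. would get -6.
Among 6, -6, -6, the best is 6 at Uptown. Subgame-perfect outcome: (Uptown, Loc2) with payoffs (6, 2).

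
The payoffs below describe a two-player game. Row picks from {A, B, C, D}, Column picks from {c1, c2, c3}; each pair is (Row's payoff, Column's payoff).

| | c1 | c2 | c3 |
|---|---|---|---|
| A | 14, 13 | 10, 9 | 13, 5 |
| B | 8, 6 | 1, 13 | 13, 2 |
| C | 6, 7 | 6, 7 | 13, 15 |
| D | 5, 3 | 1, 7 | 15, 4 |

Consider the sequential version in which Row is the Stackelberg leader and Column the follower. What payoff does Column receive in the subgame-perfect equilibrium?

13

Backward induction with Row moving first.
- A → Column plays c1 (best of 13, 9, 5); Row gets 14.
- B → Column plays c2 (best of 6, 13, 2); Row gets 1.
- C → Column plays c3 (best of 7, 7, 15); Row gets 13.
- D → Column plays c2 (best of 3, 7, 4); Row gets 1.
Among 14, 1, 13, 1, the best is 14 at A. Subgame-perfect outcome: (A, c1) with payoffs (14, 13).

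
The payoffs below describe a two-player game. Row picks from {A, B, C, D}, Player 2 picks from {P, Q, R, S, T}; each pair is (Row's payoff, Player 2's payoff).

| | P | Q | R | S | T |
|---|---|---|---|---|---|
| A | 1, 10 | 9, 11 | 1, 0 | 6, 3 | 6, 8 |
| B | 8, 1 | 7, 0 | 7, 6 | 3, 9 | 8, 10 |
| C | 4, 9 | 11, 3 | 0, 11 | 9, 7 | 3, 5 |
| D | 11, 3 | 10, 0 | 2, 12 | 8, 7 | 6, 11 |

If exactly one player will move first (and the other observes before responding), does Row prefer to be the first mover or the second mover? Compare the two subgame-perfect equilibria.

first

If Row leads: Player 2's best replies are A→Q, B→T, C→R, D→R; Row's induced payoffs 9, 8, 0, 2; outcome (A, Q), payoffs (9, 11).
If Player 2 leads: Row's best replies are P→D, Q→C, R→B, S→C, T→B; Player 2's induced payoffs 3, 3, 6, 7, 10; outcome (B, T), payoffs (8, 10).
Row gets 9 moving first and 8 moving second, so Row prefers to move first.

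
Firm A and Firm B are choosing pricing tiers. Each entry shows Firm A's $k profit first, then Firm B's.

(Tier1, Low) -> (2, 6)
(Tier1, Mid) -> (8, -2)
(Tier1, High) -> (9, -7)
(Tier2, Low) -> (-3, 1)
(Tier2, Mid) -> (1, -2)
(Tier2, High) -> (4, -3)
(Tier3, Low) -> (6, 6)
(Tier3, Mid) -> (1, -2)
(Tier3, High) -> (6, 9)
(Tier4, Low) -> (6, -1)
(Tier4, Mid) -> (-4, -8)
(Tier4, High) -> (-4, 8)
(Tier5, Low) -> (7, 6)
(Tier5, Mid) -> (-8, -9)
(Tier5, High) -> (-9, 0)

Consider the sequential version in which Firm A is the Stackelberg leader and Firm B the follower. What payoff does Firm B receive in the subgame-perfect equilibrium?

6

Solve by backward induction (Firm A leads).
- Tier1: Firm B compares 6, -2, -7 and picks Low; Firm A would get 2.
- Tier2: Firm B compares 1, -2, -3 and picks Low; Firm A would get -3.
- Tier3: Firm B compares 6, -2, 9 and picks High; Firm A would get 6.
- Tier4: Firm B compares -1, -8, 8 and picks High; Firm A would get -4.
- Tier5: Firm B compares 6, -9, 0 and picks Low; Firm A would get 7.
Firm A's induced payoffs are 2, -3, 6, -4, 7, so Firm A commits to Tier5. Subgame-perfect outcome: (Tier5, Low) with payoffs (7, 6).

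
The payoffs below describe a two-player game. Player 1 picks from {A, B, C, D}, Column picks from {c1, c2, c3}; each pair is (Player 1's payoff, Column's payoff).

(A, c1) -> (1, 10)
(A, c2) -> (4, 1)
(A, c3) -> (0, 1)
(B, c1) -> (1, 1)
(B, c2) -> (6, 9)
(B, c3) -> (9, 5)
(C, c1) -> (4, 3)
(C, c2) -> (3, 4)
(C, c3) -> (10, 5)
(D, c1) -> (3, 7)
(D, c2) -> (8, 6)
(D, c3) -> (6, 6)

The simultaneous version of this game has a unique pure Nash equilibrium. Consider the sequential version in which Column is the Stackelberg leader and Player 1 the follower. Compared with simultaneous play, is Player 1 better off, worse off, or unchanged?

Player 1 best-responds to each possible Column move:
- c1 → Player 1 plays C (best of 1, 1, 4, 3); Column gets 3.
- c2 → Player 1 plays D (best of 4, 6, 3, 8); Column gets 6.
- c3 → Player 1 plays C (best of 0, 9, 10, 6); Column gets 5.
Among 3, 6, 5, the best is 6 at c2. Subgame-perfect outcome: (D, c2) with payoffs (8, 6).
For the simultaneous game, intersect best replies.
Player 1's best replies: c1→C; c2→D; c3→C.
Column's best replies: A→c1; B→c2; C→c3; D→c1.
The unique mutual best reply is (C, c3), giving (10, 5).
Player 1 earns 8 sequentially versus 10 at the Nash outcome: worse off.

worse off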